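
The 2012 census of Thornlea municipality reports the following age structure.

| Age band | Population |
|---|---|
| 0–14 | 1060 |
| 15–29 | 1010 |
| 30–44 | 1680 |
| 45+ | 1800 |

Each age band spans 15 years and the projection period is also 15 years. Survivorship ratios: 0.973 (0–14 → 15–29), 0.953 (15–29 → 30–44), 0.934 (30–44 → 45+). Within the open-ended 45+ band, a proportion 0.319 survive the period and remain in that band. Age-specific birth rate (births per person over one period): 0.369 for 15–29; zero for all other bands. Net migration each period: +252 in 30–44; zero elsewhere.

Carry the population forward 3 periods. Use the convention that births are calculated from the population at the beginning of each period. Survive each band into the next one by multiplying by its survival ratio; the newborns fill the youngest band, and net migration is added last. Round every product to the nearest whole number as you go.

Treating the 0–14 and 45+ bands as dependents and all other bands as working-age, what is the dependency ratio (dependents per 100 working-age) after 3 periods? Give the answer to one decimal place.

Period 1.
Births: 1010 * 0.369 = 373
15–29: 1060 * 0.973 = 1031
30–44: 1010 * 0.953 = 963
45+: 1680 * 0.934 + 1800 * 0.319 = 1569 + 574 = 2143
Net migration: 30–44 + 252 → 1215
Population now: 0–14=373, 15–29=1031, 30–44=1215, 45+=2143
Period 2.
Births: 1031 * 0.369 = 380
15–29: 373 * 0.973 = 363
30–44: 1031 * 0.953 = 983
45+: 1215 * 0.934 + 2143 * 0.319 = 1135 + 684 = 1819
Net migration: 30–44 + 252 → 1235
Population now: 0–14=380, 15–29=363, 30–44=1235, 45+=1819
Period 3.
Births: 363 * 0.369 = 134
15–29: 380 * 0.973 = 370
30–44: 363 * 0.953 = 346
45+: 1235 * 0.934 + 1819 * 0.319 = 1153 + 580 = 1733
Net migration: 30–44 + 252 → 598
Population now: 0–14=134, 15–29=370, 30–44=598, 45+=1733
Dependents (band 0–14 + band 45+) = 134 + 1733 = 1867; working-age = 968; ratio = 1867/968 × 100 = 192.9

192.9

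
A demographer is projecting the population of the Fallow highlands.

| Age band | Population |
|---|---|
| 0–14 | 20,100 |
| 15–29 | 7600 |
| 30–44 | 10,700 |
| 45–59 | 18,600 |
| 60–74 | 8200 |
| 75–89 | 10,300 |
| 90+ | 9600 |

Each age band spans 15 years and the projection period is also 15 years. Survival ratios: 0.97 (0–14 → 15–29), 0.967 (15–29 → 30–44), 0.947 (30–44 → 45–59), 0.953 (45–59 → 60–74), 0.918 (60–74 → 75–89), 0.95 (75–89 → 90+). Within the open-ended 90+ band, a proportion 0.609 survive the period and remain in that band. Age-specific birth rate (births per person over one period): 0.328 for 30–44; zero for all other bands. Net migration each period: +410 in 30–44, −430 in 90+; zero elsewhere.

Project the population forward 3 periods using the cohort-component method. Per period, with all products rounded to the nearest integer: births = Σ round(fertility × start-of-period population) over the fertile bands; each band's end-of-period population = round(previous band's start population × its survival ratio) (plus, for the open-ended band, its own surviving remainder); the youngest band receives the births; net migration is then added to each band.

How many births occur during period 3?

Period 1:
Births: 10700 × 0.328 = 3510
15–29: 20100 × 0.97 = 19497
30–44: 7600 × 0.967 = 7349
45–59: 10700 × 0.947 = 10133
60–74: 18600 × 0.953 = 17726
75–89: 8200 × 0.918 = 7528
90+: 10300 × 0.95 + 9600 × 0.609 = 9785 + 5846 = 15631
Net migration: 30–44 + 410 → 7759; 90+ − 430 → 15201
End of period: [3510, 19497, 7759, 10133, 17726, 7528, 15201]
Period 2:
Births: 7759 × 0.328 = 2545
15–29: 3510 × 0.97 = 3405
30–44: 19497 × 0.967 = 18854
45–59: 7759 × 0.947 = 7348
60–74: 10133 × 0.953 = 9657
75–89: 17726 × 0.918 = 16272
90+: 7528 × 0.95 + 15201 × 0.609 = 7152 + 9257 = 16409
Net migration: 30–44 + 410 → 19264; 90+ − 430 → 15979
End of period: [2545, 3405, 19264, 7348, 9657, 16272, 15979]
Period 3:
Births: 19264 × 0.328 = 6319
15–29: 2545 × 0.97 = 2469
30–44: 3405 × 0.967 = 3293
45–59: 19264 × 0.947 = 18243
60–74: 7348 × 0.953 = 7003
75–89: 9657 × 0.918 = 8865
90+: 16272 × 0.95 + 15979 × 0.609 = 15458 + 9731 = 25189
Net migration: 30–44 + 410 → 3703; 90+ − 430 → 24759
End of period: [6319, 2469, 3703, 18243, 7003, 8865, 24759]

6319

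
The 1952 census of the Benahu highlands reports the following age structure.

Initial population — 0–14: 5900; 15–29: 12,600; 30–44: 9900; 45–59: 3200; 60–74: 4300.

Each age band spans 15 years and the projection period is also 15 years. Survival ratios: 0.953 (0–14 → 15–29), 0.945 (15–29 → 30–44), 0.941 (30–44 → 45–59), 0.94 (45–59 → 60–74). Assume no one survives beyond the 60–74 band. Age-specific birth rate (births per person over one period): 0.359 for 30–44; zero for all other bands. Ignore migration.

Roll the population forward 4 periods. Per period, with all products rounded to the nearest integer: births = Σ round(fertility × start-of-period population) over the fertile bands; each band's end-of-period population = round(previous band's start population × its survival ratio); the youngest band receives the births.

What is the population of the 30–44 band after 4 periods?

3850

Let band 1 be 0–14 through band 5 = 60–74.
— Period 1 —
Births: 9900 * 0.359 = 3554
Band 2: 5900 * 0.953 = 5623
Band 3: 12600 * 0.945 = 11907
Band 4: 9900 * 0.941 = 9316
Band 5: 3200 * 0.94 = 3008
Giving 3554 / 5623 / 11907 / 9316 / 3008.
— Period 2 —
Births: 11907 * 0.359 = 4275
Band 2: 3554 * 0.953 = 3387
Band 3: 5623 * 0.945 = 5314
Band 4: 11907 * 0.941 = 11204
Band 5: 9316 * 0.94 = 8757
Giving 4275 / 3387 / 5314 / 11204 / 8757.
— Period 3 —
Births: 5314 * 0.359 = 1908
Band 2: 4275 * 0.953 = 4074
Band 3: 3387 * 0.945 = 3201
Band 4: 5314 * 0.941 = 5000
Band 5: 11204 * 0.94 = 10532
Giving 1908 / 4074 / 3201 / 5000 / 10532.
— Period 4 —
Births: 3201 * 0.359 = 1149
Band 2: 1908 * 0.953 = 1818
Band 3: 4074 * 0.945 = 3850
Band 4: 3201 * 0.941 = 3012
Band 5: 5000 * 0.94 = 4700
Giving 1149 / 1818 / 3850 / 3012 / 4700.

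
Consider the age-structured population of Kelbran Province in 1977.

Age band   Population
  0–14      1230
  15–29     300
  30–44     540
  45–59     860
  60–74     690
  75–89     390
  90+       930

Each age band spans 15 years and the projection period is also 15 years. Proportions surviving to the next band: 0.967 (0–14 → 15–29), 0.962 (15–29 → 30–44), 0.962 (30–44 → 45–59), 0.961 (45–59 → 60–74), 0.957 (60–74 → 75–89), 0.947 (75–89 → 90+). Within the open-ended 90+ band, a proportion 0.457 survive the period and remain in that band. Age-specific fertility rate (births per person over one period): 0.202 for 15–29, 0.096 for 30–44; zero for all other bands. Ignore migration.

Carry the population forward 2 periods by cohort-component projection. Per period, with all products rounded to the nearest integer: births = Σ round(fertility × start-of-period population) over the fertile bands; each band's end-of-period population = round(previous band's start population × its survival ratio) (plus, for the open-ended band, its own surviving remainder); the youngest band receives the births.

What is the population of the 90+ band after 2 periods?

988

After projecting period 1:
Births: 300 * 0.202 = 61  |  540 * 0.096 = 52 ⇒ total 113
15–29: 1230 * 0.967 = 1189
30–44: 300 * 0.962 = 289
45–59: 540 * 0.962 = 519
60–74: 860 * 0.961 = 826
75–89: 690 * 0.957 = 660
90+: 390 * 0.947 + 930 * 0.457 = 369 + 425 = 794
Population now: 0–14=113, 15–29=1189, 30–44=289, 45–59=519, 60–74=826, 75–89=660, 90+=794
After projecting period 2:
Births: 1189 * 0.202 = 240  |  289 * 0.096 = 28 ⇒ total 268
15–29: 113 * 0.967 = 109
30–44: 1189 * 0.962 = 1144
45–59: 289 * 0.962 = 278
60–74: 519 * 0.961 = 499
75–89: 826 * 0.957 = 790
90+: 660 * 0.947 + 794 * 0.457 = 625 + 363 = 988
Population now: 0–14=268, 15–29=109, 30–44=1144, 45–59=278, 60–74=499, 75–89=790, 90+=988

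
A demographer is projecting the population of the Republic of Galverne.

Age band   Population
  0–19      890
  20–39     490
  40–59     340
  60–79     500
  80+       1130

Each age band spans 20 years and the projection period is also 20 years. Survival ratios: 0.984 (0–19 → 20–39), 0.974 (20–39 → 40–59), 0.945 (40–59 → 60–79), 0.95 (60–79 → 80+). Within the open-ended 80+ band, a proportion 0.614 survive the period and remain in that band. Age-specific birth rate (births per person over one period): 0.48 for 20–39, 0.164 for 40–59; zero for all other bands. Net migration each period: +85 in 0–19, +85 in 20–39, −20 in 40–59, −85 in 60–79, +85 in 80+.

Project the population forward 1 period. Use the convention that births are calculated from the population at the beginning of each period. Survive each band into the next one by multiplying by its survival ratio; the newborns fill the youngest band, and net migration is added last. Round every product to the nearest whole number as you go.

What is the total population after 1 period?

3284

— Period 1 —
Births: 490 × 0.48 = 235 ; 340 × 0.164 = 56 → 291
20–39: 890 × 0.984 = 876
40–59: 490 × 0.974 = 477
60–79: 340 × 0.945 = 321
80+: 500 × 0.95 + 1130 × 0.614 = 475 + 694 = 1169
Net migration: 0–19 + 85 → 376; 20–39 + 85 → 961; 40–59 − 20 → 457; 60–79 − 85 → 236; 80+ + 85 → 1254
→ [376, 961, 457, 236, 1254]
Total after period 1: 376 + 961 + 457 + 236 + 1254 = 3284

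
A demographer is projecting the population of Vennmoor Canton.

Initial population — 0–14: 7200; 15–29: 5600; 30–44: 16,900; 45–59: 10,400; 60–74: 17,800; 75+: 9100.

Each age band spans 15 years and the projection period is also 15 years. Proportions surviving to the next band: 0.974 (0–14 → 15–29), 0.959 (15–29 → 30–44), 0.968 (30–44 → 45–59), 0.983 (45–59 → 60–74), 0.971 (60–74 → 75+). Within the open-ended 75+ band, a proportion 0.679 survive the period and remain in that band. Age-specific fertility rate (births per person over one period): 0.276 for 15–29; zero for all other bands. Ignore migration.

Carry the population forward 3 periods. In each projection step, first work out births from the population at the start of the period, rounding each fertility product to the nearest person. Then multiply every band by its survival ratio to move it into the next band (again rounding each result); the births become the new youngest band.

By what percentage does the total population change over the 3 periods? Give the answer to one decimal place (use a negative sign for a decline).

Numbering the bands 1..6 from youngest to oldest:
After projecting period 1:
Births: 5600 × 0.276 = 1546
Band 2: 7200 × 0.974 = 7013
Band 3: 5600 × 0.959 = 5370
Band 4: 16900 × 0.968 = 16359
Band 5: 10400 × 0.983 = 10223
Band 6: 17800 × 0.971 + 9100 × 0.679 = 17284 + 6179 = 23463
Population now: 0–14=1546, 15–29=7013, 30–44=5370, 45–59=16359, 60–74=10223, 75+=23463
After projecting period 2:
Births: 7013 × 0.276 = 1936
Band 2: 1546 × 0.974 = 1506
Band 3: 7013 × 0.959 = 6725
Band 4: 5370 × 0.968 = 5198
Band 5: 16359 × 0.983 = 16081
Band 6: 10223 × 0.971 + 23463 × 0.679 = 9927 + 15931 = 25858
Population now: 0–14=1936, 15–29=1506, 30–44=6725, 45–59=5198, 60–74=16081, 75+=25858
After projecting period 3:
Births: 1506 × 0.276 = 416
Band 2: 1936 × 0.974 = 1886
Band 3: 1506 × 0.959 = 1444
Band 4: 6725 × 0.968 = 6510
Band 5: 5198 × 0.983 = 5110
Band 6: 16081 × 0.971 + 25858 × 0.679 = 15615 + 17558 = 33173
Population now: 0–14=416, 15–29=1886, 30–44=1444, 45–59=6510, 60–74=5110, 75+=33173
Total: 67000 → 48539; change = -18461; percentage change = -27.6%

-27.6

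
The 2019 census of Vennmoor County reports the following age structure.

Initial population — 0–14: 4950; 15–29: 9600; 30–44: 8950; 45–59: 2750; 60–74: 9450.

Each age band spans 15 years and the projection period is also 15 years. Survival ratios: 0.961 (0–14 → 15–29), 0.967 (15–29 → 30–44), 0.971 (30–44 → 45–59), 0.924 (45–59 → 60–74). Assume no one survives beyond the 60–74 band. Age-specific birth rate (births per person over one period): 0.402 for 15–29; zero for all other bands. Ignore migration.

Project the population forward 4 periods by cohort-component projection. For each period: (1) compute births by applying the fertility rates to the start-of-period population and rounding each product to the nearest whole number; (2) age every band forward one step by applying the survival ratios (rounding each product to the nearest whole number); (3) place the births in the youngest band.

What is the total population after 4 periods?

Period 1:
Births: 9600 × 0.402 = 3859
15–29: 4950 × 0.961 = 4757
30–44: 9600 × 0.967 = 9283
45–59: 8950 × 0.971 = 8690
60–74: 2750 × 0.924 = 2541
Giving 3859 / 4757 / 9283 / 8690 / 2541.
Period 2:
Births: 4757 × 0.402 = 1912
15–29: 3859 × 0.961 = 3708
30–44: 4757 × 0.967 = 4600
45–59: 9283 × 0.971 = 9014
60–74: 8690 × 0.924 = 8030
Giving 1912 / 3708 / 4600 / 9014 / 8030.
Period 3:
Births: 3708 × 0.402 = 1491
15–29: 1912 × 0.961 = 1837
30–44: 3708 × 0.967 = 3586
45–59: 4600 × 0.971 = 4467
60–74: 9014 × 0.924 = 8329
Giving 1491 / 1837 / 3586 / 4467 / 8329.
Period 4:
Births: 1837 × 0.402 = 738
15–29: 1491 × 0.961 = 1433
30–44: 1837 × 0.967 = 1776
45–59: 3586 × 0.971 = 3482
60–74: 4467 × 0.924 = 4128
Giving 738 / 1433 / 1776 / 3482 / 4128.
Total after period 4: 738 + 1433 + 1776 + 3482 + 4128 = 11557

11557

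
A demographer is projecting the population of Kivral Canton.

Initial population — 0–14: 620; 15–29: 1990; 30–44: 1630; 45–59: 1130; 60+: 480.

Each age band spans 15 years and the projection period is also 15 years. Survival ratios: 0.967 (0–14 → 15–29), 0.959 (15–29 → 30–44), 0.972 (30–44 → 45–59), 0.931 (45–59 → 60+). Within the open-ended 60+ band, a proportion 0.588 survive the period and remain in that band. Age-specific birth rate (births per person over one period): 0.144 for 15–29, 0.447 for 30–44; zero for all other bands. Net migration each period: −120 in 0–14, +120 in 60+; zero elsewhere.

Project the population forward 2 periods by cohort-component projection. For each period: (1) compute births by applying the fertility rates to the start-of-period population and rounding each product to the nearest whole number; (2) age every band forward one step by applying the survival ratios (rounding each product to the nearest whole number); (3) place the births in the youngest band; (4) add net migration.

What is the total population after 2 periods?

Period 1.
Births: 1990 × 0.144 = 287 ; 1630 × 0.447 = 729 ⇒ total 1016
15–29: 620 × 0.967 = 600
30–44: 1990 × 0.959 = 1908
45–59: 1630 × 0.972 = 1584
60+: 1130 × 0.931 + 480 × 0.588 = 1052 + 282 = 1334
Net migration: 0–14 − 120 → 896; 60+ + 120 → 1454
Population now: 0–14=896, 15–29=600, 30–44=1908, 45–59=1584, 60+=1454
Period 2.
Births: 600 × 0.144 = 86 ; 1908 × 0.447 = 853 ⇒ total 939
15–29: 896 × 0.967 = 866
30–44: 600 × 0.959 = 575
45–59: 1908 × 0.972 = 1855
60+: 1584 × 0.931 + 1454 × 0.588 = 1475 + 855 = 2330
Net migration: 0–14 − 120 → 819; 60+ + 120 → 2450
Population now: 0–14=819, 15–29=866, 30–44=575, 45–59=1855, 60+=2450
Total after period 2: 819 + 866 + 575 + 1855 + 2450 = 6565

6565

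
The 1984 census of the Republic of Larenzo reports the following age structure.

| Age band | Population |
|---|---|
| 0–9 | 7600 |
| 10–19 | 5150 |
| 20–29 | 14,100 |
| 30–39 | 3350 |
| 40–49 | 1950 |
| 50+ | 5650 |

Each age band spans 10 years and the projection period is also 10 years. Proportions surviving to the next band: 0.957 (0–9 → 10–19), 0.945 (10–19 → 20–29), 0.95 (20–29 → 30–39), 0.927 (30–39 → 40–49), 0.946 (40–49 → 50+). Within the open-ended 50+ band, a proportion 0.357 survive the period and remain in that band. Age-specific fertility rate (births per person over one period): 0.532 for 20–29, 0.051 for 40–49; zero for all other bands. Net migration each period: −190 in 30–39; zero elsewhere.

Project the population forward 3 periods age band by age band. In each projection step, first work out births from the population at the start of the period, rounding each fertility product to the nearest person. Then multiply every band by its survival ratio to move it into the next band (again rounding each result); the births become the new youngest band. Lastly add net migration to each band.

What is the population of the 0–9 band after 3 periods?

4280

Numbering the groups 1..6 from youngest to oldest:
[period 1]
Births: 14100 * 0.532 = 7501  |  1950 * 0.051 = 99 — total 7600
Group 2: 7600 * 0.957 = 7273
Group 3: 5150 * 0.945 = 4867
Group 4: 14100 * 0.95 = 13395
Group 5: 3350 * 0.927 = 3105
Group 6: 1950 * 0.946 + 5650 * 0.357 = 1845 + 2017 = 3862
Net migration: Group 4 − 190 → 13205
Population now: 0–9=7600, 10–19=7273, 20–29=4867, 30–39=13205, 40–49=3105, 50+=3862
[period 2]
Births: 4867 * 0.532 = 2589  |  3105 * 0.051 = 158 — total 2747
Group 2: 7600 * 0.957 = 7273
Group 3: 7273 * 0.945 = 6873
Group 4: 4867 * 0.95 = 4624
Group 5: 13205 * 0.927 = 12241
Group 6: 3105 * 0.946 + 3862 * 0.357 = 2937 + 1379 = 4316
Net migration: Group 4 − 190 → 4434
Population now: 0–9=2747, 10–19=7273, 20–29=6873, 30–39=4434, 40–49=12241, 50+=4316
[period 3]
Births: 6873 * 0.532 = 3656  |  12241 * 0.051 = 624 — total 4280
Group 2: 2747 * 0.957 = 2629
Group 3: 7273 * 0.945 = 6873
Group 4: 6873 * 0.95 = 6529
Group 5: 4434 * 0.927 = 4110
Group 6: 12241 * 0.946 + 4316 * 0.357 = 11580 + 1541 = 13121
Net migration: Group 4 − 190 → 6339
Population now: 0–9=4280, 10–19=2629, 20–29=6873, 30–39=6339, 40–49=4110, 50+=13121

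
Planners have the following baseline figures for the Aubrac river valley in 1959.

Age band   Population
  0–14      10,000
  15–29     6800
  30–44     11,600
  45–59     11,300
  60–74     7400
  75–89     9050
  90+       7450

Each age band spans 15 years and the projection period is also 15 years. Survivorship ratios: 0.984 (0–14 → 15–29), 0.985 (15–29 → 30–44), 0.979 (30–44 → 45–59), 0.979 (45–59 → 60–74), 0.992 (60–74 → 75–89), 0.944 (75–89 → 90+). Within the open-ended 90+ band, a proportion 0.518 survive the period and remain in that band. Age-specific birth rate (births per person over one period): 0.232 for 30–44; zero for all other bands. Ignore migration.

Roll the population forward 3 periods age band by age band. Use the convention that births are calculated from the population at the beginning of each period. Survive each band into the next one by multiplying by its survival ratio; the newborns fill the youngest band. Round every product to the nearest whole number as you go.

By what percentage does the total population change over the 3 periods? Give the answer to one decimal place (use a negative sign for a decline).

-20.4

Period 1.
Births: 11600 × 0.232 = 2691
15–29: 10000 × 0.984 = 9840
30–44: 6800 × 0.985 = 6698
45–59: 11600 × 0.979 = 11356
60–74: 11300 × 0.979 = 11063
75–89: 7400 × 0.992 = 7341
90+: 9050 × 0.944 + 7450 × 0.518 = 8543 + 3859 = 12402
Giving 2691 / 9840 / 6698 / 11356 / 11063 / 7341 / 12402.
Period 2.
Births: 6698 × 0.232 = 1554
15–29: 2691 × 0.984 = 2648
30–44: 9840 × 0.985 = 9692
45–59: 6698 × 0.979 = 6557
60–74: 11356 × 0.979 = 11118
75–89: 11063 × 0.992 = 10974
90+: 7341 × 0.944 + 12402 × 0.518 = 6930 + 6424 = 13354
Giving 1554 / 2648 / 9692 / 6557 / 11118 / 10974 / 13354.
Period 3.
Births: 9692 × 0.232 = 2249
15–29: 1554 × 0.984 = 1529
30–44: 2648 × 0.985 = 2608
45–59: 9692 × 0.979 = 9488
60–74: 6557 × 0.979 = 6419
75–89: 11118 × 0.992 = 11029
90+: 10974 × 0.944 + 13354 × 0.518 = 10359 + 6917 = 17276
Giving 2249 / 1529 / 2608 / 9488 / 6419 / 11029 / 17276.
Total: 63600 → 50598; change = -13002; percentage change = -20.4%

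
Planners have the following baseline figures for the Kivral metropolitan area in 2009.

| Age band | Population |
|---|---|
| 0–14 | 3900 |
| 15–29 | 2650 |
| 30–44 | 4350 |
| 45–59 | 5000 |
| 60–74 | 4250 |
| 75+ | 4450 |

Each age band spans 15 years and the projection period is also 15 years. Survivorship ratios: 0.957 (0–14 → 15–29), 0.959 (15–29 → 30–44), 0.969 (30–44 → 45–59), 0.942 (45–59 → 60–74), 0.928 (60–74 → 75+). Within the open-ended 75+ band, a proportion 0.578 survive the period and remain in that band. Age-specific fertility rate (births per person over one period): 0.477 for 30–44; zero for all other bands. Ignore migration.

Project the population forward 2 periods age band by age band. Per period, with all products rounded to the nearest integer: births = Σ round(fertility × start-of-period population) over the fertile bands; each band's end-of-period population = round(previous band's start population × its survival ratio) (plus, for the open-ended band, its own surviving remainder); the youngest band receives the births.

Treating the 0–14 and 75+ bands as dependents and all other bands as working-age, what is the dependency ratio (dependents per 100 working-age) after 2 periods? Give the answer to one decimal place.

77.9

[period 1]
Births: 4350 × 0.477 = 2075
15–29: 3900 × 0.957 = 3732
30–44: 2650 × 0.959 = 2541
45–59: 4350 × 0.969 = 4215
60–74: 5000 × 0.942 = 4710
75+: 4250 × 0.928 + 4450 × 0.578 = 3944 + 2572 = 6516
→ [2075, 3732, 2541, 4215, 4710, 6516]
[period 2]
Births: 2541 × 0.477 = 1212
15–29: 2075 × 0.957 = 1986
30–44: 3732 × 0.959 = 3579
45–59: 2541 × 0.969 = 2462
60–74: 4215 × 0.942 = 3971
75+: 4710 × 0.928 + 6516 × 0.578 = 4371 + 3766 = 8137
→ [1212, 1986, 3579, 2462, 3971, 8137]
Dependents (band 0–14 + band 75+) = 1212 + 8137 = 9349; working-age = 11998; ratio = 9349/11998 × 100 = 77.9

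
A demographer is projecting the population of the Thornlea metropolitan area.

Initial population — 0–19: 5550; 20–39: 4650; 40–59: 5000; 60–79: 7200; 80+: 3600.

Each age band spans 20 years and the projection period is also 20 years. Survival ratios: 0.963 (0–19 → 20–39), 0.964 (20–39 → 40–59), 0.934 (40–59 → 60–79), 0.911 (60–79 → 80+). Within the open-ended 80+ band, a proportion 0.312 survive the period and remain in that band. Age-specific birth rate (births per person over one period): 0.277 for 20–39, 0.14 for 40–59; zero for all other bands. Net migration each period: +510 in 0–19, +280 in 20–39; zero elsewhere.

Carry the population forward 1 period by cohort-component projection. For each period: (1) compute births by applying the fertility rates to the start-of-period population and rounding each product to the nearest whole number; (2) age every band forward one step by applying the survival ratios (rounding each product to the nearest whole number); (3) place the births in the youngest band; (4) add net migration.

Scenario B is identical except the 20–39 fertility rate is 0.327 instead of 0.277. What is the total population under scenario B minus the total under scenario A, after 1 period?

233

[period 1]
Births: 4650 * 0.277 = 1288  |  5000 * 0.14 = 700 ⇒ total 1988
20–39: 5550 * 0.963 = 5345
40–59: 4650 * 0.964 = 4483
60–79: 5000 * 0.934 = 4670
80+: 7200 * 0.911 + 3600 * 0.312 = 6559 + 1123 = 7682
Net migration: 0–19 + 510 → 2498; 20–39 + 280 → 5625
End of period: [2498, 5625, 4483, 4670, 7682]
Scenario A total after 1 period: 24958
Scenario B projection —
[period 1]
Births: 4650 * 0.327 = 1521  |  5000 * 0.14 = 700 ⇒ total 2221
20–39: 5550 * 0.963 = 5345
40–59: 4650 * 0.964 = 4483
60–79: 5000 * 0.934 = 4670
80+: 7200 * 0.911 + 3600 * 0.312 = 6559 + 1123 = 7682
Net migration: 0–19 + 510 → 2731; 20–39 + 280 → 5625
End of period: [2731, 5625, 4483, 4670, 7682]
Scenario B total after 1 period: 25191
Difference B − A = 25191 − 24958 = 233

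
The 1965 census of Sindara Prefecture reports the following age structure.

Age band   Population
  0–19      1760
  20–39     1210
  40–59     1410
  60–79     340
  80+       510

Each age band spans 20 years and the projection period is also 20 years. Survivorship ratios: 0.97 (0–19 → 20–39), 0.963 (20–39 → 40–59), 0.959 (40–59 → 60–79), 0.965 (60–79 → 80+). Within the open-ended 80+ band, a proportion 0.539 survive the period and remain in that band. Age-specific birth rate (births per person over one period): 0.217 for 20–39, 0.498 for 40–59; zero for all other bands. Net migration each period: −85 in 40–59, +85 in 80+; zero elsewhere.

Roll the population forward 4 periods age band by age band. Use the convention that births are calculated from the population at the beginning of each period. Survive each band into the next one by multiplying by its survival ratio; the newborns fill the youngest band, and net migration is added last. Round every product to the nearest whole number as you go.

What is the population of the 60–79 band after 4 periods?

Call the groups 1 to 5, youngest first.
Period 1:
Births: 1210 × 0.217 = 263  |  1410 × 0.498 = 702 ⇒ total 965
Group 2: 1760 × 0.97 = 1707
Group 3: 1210 × 0.963 = 1165
Group 4: 1410 × 0.959 = 1352
Group 5: 340 × 0.965 + 510 × 0.539 = 328 + 275 = 603
Net migration: Group 3 − 85 → 1080; Group 5 + 85 → 688
Population now: 0–19=965, 20–39=1707, 40–59=1080, 60–79=1352, 80+=688
Period 2:
Births: 1707 × 0.217 = 370  |  1080 × 0.498 = 538 ⇒ total 908
Group 2: 965 × 0.97 = 936
Group 3: 1707 × 0.963 = 1644
Group 4: 1080 × 0.959 = 1036
Group 5: 1352 × 0.965 + 688 × 0.539 = 1305 + 371 = 1676
Net migration: Group 3 − 85 → 1559; Group 5 + 85 → 1761
Population now: 0–19=908, 20–39=936, 40–59=1559, 60–79=1036, 80+=1761
Period 3:
Births: 936 × 0.217 = 203  |  1559 × 0.498 = 776 ⇒ total 979
Group 2: 908 × 0.97 = 881
Group 3: 936 × 0.963 = 901
Group 4: 1559 × 0.959 = 1495
Group 5: 1036 × 0.965 + 1761 × 0.539 = 1000 + 949 = 1949
Net migration: Group 3 − 85 → 816; Group 5 + 85 → 2034
Population now: 0–19=979, 20–39=881, 40–59=816, 60–79=1495, 80+=2034
Period 4:
Births: 881 × 0.217 = 191  |  816 × 0.498 = 406 ⇒ total 597
Group 2: 979 × 0.97 = 950
Group 3: 881 × 0.963 = 848
Group 4: 816 × 0.959 = 783
Group 5: 1495 × 0.965 + 2034 × 0.539 = 1443 + 1096 = 2539
Net migration: Group 3 − 85 → 763; Group 5 + 85 → 2624
Population now: 0–19=597, 20–39=950, 40–59=763, 60–79=783, 80+=2624

783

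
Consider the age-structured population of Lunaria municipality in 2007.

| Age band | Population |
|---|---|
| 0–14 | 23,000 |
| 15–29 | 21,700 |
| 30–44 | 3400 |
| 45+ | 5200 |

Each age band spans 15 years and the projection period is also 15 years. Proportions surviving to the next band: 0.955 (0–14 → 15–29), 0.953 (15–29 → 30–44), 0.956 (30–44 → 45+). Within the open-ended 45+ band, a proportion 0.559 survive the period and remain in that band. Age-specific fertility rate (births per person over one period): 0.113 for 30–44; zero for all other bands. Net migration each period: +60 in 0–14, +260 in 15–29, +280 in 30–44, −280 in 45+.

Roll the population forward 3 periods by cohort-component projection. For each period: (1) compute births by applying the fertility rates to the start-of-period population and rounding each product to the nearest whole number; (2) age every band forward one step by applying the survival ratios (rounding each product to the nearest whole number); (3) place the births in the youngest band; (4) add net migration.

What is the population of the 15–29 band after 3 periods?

After projecting period 1:
Births: 3400 × 0.113 = 384
15–29: 23000 × 0.955 = 21965
30–44: 21700 × 0.953 = 20680
45+: 3400 × 0.956 + 5200 × 0.559 = 3250 + 2907 = 6157
Net migration: 0–14 + 60 → 444; 15–29 + 260 → 22225; 30–44 + 280 → 20960; 45+ − 280 → 5877
→ [444, 22225, 20960, 5877]
After projecting period 2:
Births: 20960 × 0.113 = 2368
15–29: 444 × 0.955 = 424
30–44: 22225 × 0.953 = 21180
45+: 20960 × 0.956 + 5877 × 0.559 = 20038 + 3285 = 23323
Net migration: 0–14 + 60 → 2428; 15–29 + 260 → 684; 30–44 + 280 → 21460; 45+ − 280 → 23043
→ [2428, 684, 21460, 23043]
After projecting period 3:
Births: 21460 × 0.113 = 2425
15–29: 2428 × 0.955 = 2319
30–44: 684 × 0.953 = 652
45+: 21460 × 0.956 + 23043 × 0.559 = 20516 + 12881 = 33397
Net migration: 0–14 + 60 → 2485; 15–29 + 260 → 2579; 30–44 + 280 → 932; 45+ − 280 → 33117
→ [2485, 2579, 932, 33117]

2579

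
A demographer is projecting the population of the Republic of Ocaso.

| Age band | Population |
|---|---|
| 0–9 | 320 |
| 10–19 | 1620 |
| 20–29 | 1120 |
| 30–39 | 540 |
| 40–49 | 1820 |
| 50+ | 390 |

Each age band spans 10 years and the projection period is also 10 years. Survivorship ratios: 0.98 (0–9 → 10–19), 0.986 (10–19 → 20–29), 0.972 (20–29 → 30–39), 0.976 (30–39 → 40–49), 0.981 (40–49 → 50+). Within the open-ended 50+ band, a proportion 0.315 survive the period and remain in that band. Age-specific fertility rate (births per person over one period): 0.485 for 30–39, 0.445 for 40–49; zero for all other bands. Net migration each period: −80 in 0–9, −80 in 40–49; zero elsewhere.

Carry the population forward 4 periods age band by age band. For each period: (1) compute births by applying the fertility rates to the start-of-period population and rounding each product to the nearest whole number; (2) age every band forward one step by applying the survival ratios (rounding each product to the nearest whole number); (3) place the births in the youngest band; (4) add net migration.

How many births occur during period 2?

[period 1]
Births: 540 × 0.485 = 262, 1820 × 0.445 = 810 → total 1072
10–19: 320 × 0.98 = 314
20–29: 1620 × 0.986 = 1597
30–39: 1120 × 0.972 = 1089
40–49: 540 × 0.976 = 527
50+: 1820 × 0.981 + 390 × 0.315 = 1785 + 123 = 1908
Net migration: 0–9 − 80 → 992; 40–49 − 80 → 447
Population now: 0–9=992, 10–19=314, 20–29=1597, 30–39=1089, 40–49=447, 50+=1908
[period 2]
Births: 1089 × 0.485 = 528, 447 × 0.445 = 199 → total 727
10–19: 992 × 0.98 = 972
20–29: 314 × 0.986 = 310
30–39: 1597 × 0.972 = 1552
40–49: 1089 × 0.976 = 1063
50+: 447 × 0.981 + 1908 × 0.315 = 439 + 601 = 1040
Net migration: 0–9 − 80 → 647; 40–49 − 80 → 983
Population now: 0–9=647, 10–19=972, 20–29=310, 30–39=1552, 40–49=983, 50+=1040

727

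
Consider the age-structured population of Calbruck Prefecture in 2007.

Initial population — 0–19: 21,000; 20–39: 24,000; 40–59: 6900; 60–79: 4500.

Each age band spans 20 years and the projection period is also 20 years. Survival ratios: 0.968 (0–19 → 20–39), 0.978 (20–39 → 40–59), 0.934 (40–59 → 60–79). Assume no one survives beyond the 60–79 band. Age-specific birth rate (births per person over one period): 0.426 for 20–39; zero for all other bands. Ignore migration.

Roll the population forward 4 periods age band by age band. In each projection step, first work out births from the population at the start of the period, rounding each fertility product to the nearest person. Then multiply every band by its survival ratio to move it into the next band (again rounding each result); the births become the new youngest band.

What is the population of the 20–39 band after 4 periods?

(Groups numbered youngest = 1 to oldest = 4.)
Period 1.
Births: 24000 × 0.426 = 10224
Group 2: 21000 × 0.968 = 20328
Group 3: 24000 × 0.978 = 23472
Group 4: 6900 × 0.934 = 6445
End of period: [10224, 20328, 23472, 6445]
Period 2.
Births: 20328 × 0.426 = 8660
Group 2: 10224 × 0.968 = 9897
Group 3: 20328 × 0.978 = 19881
Group 4: 23472 × 0.934 = 21923
End of period: [8660, 9897, 19881, 21923]
Period 3.
Births: 9897 × 0.426 = 4216
Group 2: 8660 × 0.968 = 8383
Group 3: 9897 × 0.978 = 9679
Group 4: 19881 × 0.934 = 18569
End of period: [4216, 8383, 9679, 18569]
Period 4.
Births: 8383 × 0.426 = 3571
Group 2: 4216 × 0.968 = 4081
Group 3: 8383 × 0.978 = 8199
Group 4: 9679 × 0.934 = 9040
End of period: [3571, 4081, 8199, 9040]

4081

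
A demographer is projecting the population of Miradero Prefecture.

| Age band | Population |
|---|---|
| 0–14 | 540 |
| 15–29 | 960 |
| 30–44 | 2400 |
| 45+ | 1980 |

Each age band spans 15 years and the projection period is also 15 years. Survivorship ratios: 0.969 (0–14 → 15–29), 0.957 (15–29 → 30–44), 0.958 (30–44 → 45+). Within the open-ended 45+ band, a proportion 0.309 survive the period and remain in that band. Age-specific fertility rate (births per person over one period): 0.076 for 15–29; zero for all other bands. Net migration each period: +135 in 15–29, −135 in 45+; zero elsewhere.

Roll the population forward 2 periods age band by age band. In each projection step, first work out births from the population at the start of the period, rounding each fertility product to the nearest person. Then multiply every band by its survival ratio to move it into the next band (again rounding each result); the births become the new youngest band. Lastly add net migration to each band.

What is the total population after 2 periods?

Numbering the groups 1..4 from youngest to oldest:
Period 1:
Births: 960 * 0.076 = 73
Group 2: 540 * 0.969 = 523
Group 3: 960 * 0.957 = 919
Group 4: 2400 * 0.958 + 1980 * 0.309 = 2299 + 612 = 2911
Net migration: Group 2 + 135 → 658; Group 4 − 135 → 2776
Giving 73 / 658 / 919 / 2776.
Period 2:
Births: 658 * 0.076 = 50
Group 2: 73 * 0.969 = 71
Group 3: 658 * 0.957 = 630
Group 4: 919 * 0.958 + 2776 * 0.309 = 880 + 858 = 1738
Net migration: Group 2 + 135 → 206; Group 4 − 135 → 1603
Giving 50 / 206 / 630 / 1603.
Total after period 2: 50 + 206 + 630 + 1603 = 2489

2489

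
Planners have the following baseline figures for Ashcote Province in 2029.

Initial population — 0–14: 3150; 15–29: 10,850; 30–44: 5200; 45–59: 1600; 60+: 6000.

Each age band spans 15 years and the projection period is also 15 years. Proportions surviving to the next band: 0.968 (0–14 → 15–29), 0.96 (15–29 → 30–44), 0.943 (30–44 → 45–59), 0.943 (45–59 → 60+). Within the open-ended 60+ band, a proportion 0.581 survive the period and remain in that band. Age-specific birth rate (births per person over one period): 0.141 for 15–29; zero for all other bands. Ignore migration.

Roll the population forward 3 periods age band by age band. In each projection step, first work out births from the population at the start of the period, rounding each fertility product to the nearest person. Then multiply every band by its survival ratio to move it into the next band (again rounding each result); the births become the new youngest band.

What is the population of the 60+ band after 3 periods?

13635

(Groups numbered youngest = 1 to oldest = 5.)
After projecting period 1:
Births: 10850 × 0.141 = 1530
Group 2: 3150 × 0.968 = 3049
Group 3: 10850 × 0.96 = 10416
Group 4: 5200 × 0.943 = 4904
Group 5: 1600 × 0.943 + 6000 × 0.581 = 1509 + 3486 = 4995
Population now: 0–14=1530, 15–29=3049, 30–44=10416, 45–59=4904, 60+=4995
After projecting period 2:
Births: 3049 × 0.141 = 430
Group 2: 1530 × 0.968 = 1481
Group 3: 3049 × 0.96 = 2927
Group 4: 10416 × 0.943 = 9822
Group 5: 4904 × 0.943 + 4995 × 0.581 = 4624 + 2902 = 7526
Population now: 0–14=430, 15–29=1481, 30–44=2927, 45–59=9822, 60+=7526
After projecting period 3:
Births: 1481 × 0.141 = 209
Group 2: 430 × 0.968 = 416
Group 3: 1481 × 0.96 = 1422
Group 4: 2927 × 0.943 = 2760
Group 5: 9822 × 0.943 + 7526 × 0.581 = 9262 + 4373 = 13635
Population now: 0–14=209, 15–29=416, 30–44=1422, 45–59=2760, 60+=13635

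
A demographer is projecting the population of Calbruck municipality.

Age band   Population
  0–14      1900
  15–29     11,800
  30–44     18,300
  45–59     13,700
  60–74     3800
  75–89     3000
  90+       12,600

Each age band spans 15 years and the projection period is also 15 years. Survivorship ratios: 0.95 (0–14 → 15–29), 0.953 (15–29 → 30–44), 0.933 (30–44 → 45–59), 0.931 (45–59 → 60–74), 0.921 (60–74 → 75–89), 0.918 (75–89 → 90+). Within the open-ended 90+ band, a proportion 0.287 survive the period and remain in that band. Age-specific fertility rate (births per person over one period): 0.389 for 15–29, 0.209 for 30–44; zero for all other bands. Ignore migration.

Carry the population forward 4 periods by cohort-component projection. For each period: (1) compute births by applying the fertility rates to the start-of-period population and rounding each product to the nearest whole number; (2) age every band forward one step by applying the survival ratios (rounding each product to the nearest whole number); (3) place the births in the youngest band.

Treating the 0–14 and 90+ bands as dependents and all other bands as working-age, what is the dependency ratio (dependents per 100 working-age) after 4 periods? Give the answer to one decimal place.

83.1

[period 1]
Births: 11800 × 0.389 = 4590, 18300 × 0.209 = 3825 ⇒ total 8415
15–29: 1900 × 0.95 = 1805
30–44: 11800 × 0.953 = 11245
45–59: 18300 × 0.933 = 17074
60–74: 13700 × 0.931 = 12755
75–89: 3800 × 0.921 = 3500
90+: 3000 × 0.918 + 12600 × 0.287 = 2754 + 3616 = 6370
Giving 8415 / 1805 / 11245 / 17074 / 12755 / 3500 / 6370.
[period 2]
Births: 1805 × 0.389 = 702, 11245 × 0.209 = 2350 ⇒ total 3052
15–29: 8415 × 0.95 = 7994
30–44: 1805 × 0.953 = 1720
45–59: 11245 × 0.933 = 10492
60–74: 17074 × 0.931 = 15896
75–89: 12755 × 0.921 = 11747
90+: 3500 × 0.918 + 6370 × 0.287 = 3213 + 1828 = 5041
Giving 3052 / 7994 / 1720 / 10492 / 15896 / 11747 / 5041.
[period 3]
Births: 7994 × 0.389 = 3110, 1720 × 0.209 = 359 ⇒ total 3469
15–29: 3052 × 0.95 = 2899
30–44: 7994 × 0.953 = 7618
45–59: 1720 × 0.933 = 1605
60–74: 10492 × 0.931 = 9768
75–89: 15896 × 0.921 = 14640
90+: 11747 × 0.918 + 5041 × 0.287 = 10784 + 1447 = 12231
Giving 3469 / 2899 / 7618 / 1605 / 9768 / 14640 / 12231.
[period 4]
Births: 2899 × 0.389 = 1128, 7618 × 0.209 = 1592 ⇒ total 2720
15–29: 3469 × 0.95 = 3296
30–44: 2899 × 0.953 = 2763
45–59: 7618 × 0.933 = 7108
60–74: 1605 × 0.931 = 1494
75–89: 9768 × 0.921 = 8996
90+: 14640 × 0.918 + 12231 × 0.287 = 13440 + 3510 = 16950
Giving 2720 / 3296 / 2763 / 7108 / 1494 / 8996 / 16950.
Dependents (band 0–14 + band 90+) = 2720 + 16950 = 19670; working-age = 23657; ratio = 19670/23657 × 100 = 83.1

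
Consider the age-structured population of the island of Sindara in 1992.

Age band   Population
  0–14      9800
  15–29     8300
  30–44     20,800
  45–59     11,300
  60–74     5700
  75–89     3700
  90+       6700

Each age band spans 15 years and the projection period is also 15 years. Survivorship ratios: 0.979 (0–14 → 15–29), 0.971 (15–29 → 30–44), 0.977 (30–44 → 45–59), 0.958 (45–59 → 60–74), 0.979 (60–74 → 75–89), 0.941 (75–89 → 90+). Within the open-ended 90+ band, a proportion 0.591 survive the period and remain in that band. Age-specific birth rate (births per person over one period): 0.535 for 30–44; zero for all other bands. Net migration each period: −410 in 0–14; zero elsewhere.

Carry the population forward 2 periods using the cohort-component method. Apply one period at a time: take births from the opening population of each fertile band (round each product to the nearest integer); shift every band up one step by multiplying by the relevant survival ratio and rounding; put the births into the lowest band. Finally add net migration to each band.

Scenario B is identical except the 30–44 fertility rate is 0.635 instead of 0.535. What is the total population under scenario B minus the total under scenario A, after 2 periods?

2841

— Period 1 —
Births: 20800 × 0.535 = 11128
15–29: 9800 × 0.979 = 9594
30–44: 8300 × 0.971 = 8059
45–59: 20800 × 0.977 = 20322
60–74: 11300 × 0.958 = 10825
75–89: 5700 × 0.979 = 5580
90+: 3700 × 0.941 + 6700 × 0.591 = 3482 + 3960 = 7442
Net migration: 0–14 − 410 → 10718
Population now: 0–14=10718, 15–29=9594, 30–44=8059, 45–59=20322, 60–74=10825, 75–89=5580, 90+=7442
— Period 2 —
Births: 8059 × 0.535 = 4312
15–29: 10718 × 0.979 = 10493
30–44: 9594 × 0.971 = 9316
45–59: 8059 × 0.977 = 7874
60–74: 20322 × 0.958 = 19468
75–89: 10825 × 0.979 = 10598
90+: 5580 × 0.941 + 7442 × 0.591 = 5251 + 4398 = 9649
Net migration: 0–14 − 410 → 3902
Population now: 0–14=3902, 15–29=10493, 30–44=9316, 45–59=7874, 60–74=19468, 75–89=10598, 90+=9649
Scenario A total after 2 periods: 71300
Scenario B projection —
— Period 1 —
Births: 20800 × 0.635 = 13208
15–29: 9800 × 0.979 = 9594
30–44: 8300 × 0.971 = 8059
45–59: 20800 × 0.977 = 20322
60–74: 11300 × 0.958 = 10825
75–89: 5700 × 0.979 = 5580
90+: 3700 × 0.941 + 6700 × 0.591 = 3482 + 3960 = 7442
Net migration: 0–14 − 410 → 12798
Population now: 0–14=12798, 15–29=9594, 30–44=8059, 45–59=20322, 60–74=10825, 75–89=5580, 90+=7442
— Period 2 —
Births: 8059 × 0.635 = 5117
15–29: 12798 × 0.979 = 12529
30–44: 9594 × 0.971 = 9316
45–59: 8059 × 0.977 = 7874
60–74: 20322 × 0.958 = 19468
75–89: 10825 × 0.979 = 10598
90+: 5580 × 0.941 + 7442 × 0.591 = 5251 + 4398 = 9649
Net migration: 0–14 − 410 → 4707
Population now: 0–14=4707, 15–29=12529, 30–44=9316, 45–59=7874, 60–74=19468, 75–89=10598, 90+=9649
Scenario B total after 2 periods: 74141
Difference B − A = 74141 − 71300 = 2841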